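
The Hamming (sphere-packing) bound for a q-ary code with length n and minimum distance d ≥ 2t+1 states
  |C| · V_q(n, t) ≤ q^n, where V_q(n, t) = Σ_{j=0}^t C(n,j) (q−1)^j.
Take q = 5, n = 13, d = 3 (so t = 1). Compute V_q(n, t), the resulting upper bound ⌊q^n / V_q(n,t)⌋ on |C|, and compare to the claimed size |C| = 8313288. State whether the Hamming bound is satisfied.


V_q(n, t) = 53, q^n = 1220703125, Hamming bound = 23032134, |C| = 8313288 ≤ bound (satisfied).

Step 1: Compute V_q(n, t) = Σ_{j=0}^1 C(n, j) (q−1)^j.
  j = 0: C(13,0)·(4)^0 = 1·1 = 1.
  j = 1: C(13,1)·(4)^1 = 13·4 = 52.
  V_q(n, t) = 1 + 52 = 53.
Step 2: q^n = 5^13 = 1220703125.
Step 3: Hamming bound ⌊q^n / V_q(n,t)⌋ = ⌊1220703125/53⌋ = 23032134.
Step 4: Compare |C| = 8313288 to 23032134: satisfied.
The claimed |C| lies below the Hamming bound.


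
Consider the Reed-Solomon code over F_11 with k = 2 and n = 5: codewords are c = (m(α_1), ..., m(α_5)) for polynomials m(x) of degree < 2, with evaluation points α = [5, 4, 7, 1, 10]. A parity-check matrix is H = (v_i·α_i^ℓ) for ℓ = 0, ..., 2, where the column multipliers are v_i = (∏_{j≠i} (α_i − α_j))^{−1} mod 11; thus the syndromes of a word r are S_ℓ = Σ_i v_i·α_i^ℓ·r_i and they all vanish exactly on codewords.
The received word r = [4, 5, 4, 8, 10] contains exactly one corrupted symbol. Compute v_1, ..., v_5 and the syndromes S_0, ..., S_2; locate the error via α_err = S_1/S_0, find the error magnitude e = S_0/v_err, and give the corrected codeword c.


S = (1, 7, 5), error at position 3, error magnitude e = 2, c = [4, 5, 2, 8, 10].

Step 1: column multipliers v_i = (∏_{j≠i}(α_i − α_j))^{−1} mod 11.
  i = 1 (α = 5): (5−4)(5−7)(5−1)(5−10) = 1·(−2)·4·(−5) = 40 ≡ 7, so v_1 = 7^{−1} = 8 (mod 11).
  i = 2 (α = 4): (4−5)(4−7)(4−1)(4−10) = (−1)·(−3)·3·(−6) = −54 ≡ 1, so v_2 = 1^{−1} = 1 (mod 11).
  i = 3 (α = 7): (7−5)(7−4)(7−1)(7−10) = 2·3·6·(−3) = −108 ≡ 2, so v_3 = 2^{−1} = 6 (mod 11).
  i = 4 (α = 1): (1−5)(1−4)(1−7)(1−10) = (−4)·(−3)·(−6)·(−9) = 648 ≡ 10, so v_4 = 10^{−1} = 10 (mod 11).
  i = 5 (α = 10): (10−5)(10−4)(10−7)(10−1) = 5·6·3·9 = 810 ≡ 7, so v_5 = 7^{−1} = 8 (mod 11).
  v = [8, 1, 6, 10, 8].
Step 2: syndromes of r = [4, 5, 4, 8, 10] (all sums mod 11).
  S_0 = Σ v_i r_i = 8·4 + 1·5 + 6·4 + 10·8 + 8·10 = 221 ≡ 1.
  S_1 = Σ v_i α_i r_i = 8·5·4 + 1·4·5 + 6·7·4 + 10·1·8 + 8·10·10 = 1228 ≡ 7.
  α_i^2 mod 11 = [3, 5, 5, 1, 1].
  S_2 = Σ v_i α_i^2 r_i = 8·3·4 + 1·5·5 + 6·5·4 + 10·1·8 + 8·1·10 = 401 ≡ 5.
  S = (1, 7, 5) ≠ 0, so r is not a codeword (an error is present).
Step 3: locate the error. For a single error e at position i, S_ℓ = v_i·e·α_i^ℓ, so α_err = S_1/S_0.
  S_0^{−1} = 1^{−1} = 1 (mod 11), so α_err = 7·1 = 7 ≡ 7 = α_3. Error position i = 3.
  Consistency check: S_2/S_1 = 5·8 = 40 ≡ 7 = α_err ✓ (single-error assumption holds).
Step 4: error magnitude e = S_0/v_3 = S_0·∏_{j≠3}(α_3 − α_j) = 1·2 = 2 ≡ 2 (mod 11).
Step 5: correct position 3: c_3 = r_3 − e = 4 − 2 ≡ 2 (mod 11). Hence c = [4, 5, 2, 8, 10].
  Check: interpolating c through the α_i gives m(x) = 9 + 10·x (degree < 2) with m(α_i) = c_i for every i, so c is indeed a codeword.


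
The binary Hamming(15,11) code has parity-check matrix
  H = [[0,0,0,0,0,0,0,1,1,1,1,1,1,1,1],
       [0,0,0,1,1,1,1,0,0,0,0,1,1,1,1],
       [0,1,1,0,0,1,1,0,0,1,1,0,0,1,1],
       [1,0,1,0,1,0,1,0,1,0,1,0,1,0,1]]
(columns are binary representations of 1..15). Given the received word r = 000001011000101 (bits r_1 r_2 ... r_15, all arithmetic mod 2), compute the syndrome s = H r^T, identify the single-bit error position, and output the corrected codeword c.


s = (0, 1, 0, 1)^T, error position = 5, corrected codeword c = 000011011000101

Compute s = H r^T mod 2 one row at a time:
  s_1 = 1 + 1 + 0 + 0 + 0 + 1 + 0 + 1 = 4 ≡ 0 (mod 2).
  s_2 = 0 + 0 + 1 + 0 + 0 + 1 + 0 + 1 = 3 ≡ 1 (mod 2).
  s_3 = 0 + 0 + 1 + 0 + 0 + 0 + 0 + 1 = 2 ≡ 0 (mod 2).
  s_4 = 0 + 0 + 0 + 0 + 1 + 0 + 1 + 1 = 3 ≡ 1 (mod 2).
s = (0, 1, 0, 1)^T — this equals column 5 of H (binary 0101), so error is at position 5.
Correct: flip bit 5 of r = 000001011000101 to get c = 000011011000101.


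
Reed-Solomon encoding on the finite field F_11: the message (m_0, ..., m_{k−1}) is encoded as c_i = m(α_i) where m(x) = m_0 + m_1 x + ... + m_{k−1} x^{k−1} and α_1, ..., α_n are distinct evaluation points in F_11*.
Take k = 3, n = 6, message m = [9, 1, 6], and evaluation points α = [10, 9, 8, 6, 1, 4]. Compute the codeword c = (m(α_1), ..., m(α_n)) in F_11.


c = [3, 9, 5, 0, 5, 10]

Message polynomial: m(x) = 9 + 1·x + 6·x^2 (mod 11).
For each evaluation point α_i, compute m(α_i) mod 11:
  α_1 = 10: Horner steps 6 → 6 → 3, so m(10) = 3.
  α_2 = 9: Horner steps 6 → 0 → 9, so m(9) = 9.
  α_3 = 8: Horner steps 6 → 5 → 5, so m(8) = 5.
  α_4 = 6: Horner steps 6 → 4 → 0, so m(6) = 0.
  α_5 = 1: Horner steps 6 → 7 → 5, so m(1) = 5.
  α_6 = 4: Horner steps 6 → 3 → 10, so m(4) = 10.
Codeword c = [3, 9, 5, 0, 5, 10] ∈ F_11^6.


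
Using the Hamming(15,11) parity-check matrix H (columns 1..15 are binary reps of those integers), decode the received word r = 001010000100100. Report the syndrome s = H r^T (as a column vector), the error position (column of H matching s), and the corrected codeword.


s = (0, 0, 0, 1)^T, error position = 1, corrected codeword c = 101010000100100

Compute s = H r^T mod 2 one row at a time:
  s_1 = 0 + 0 + 1 + 0 + 0 + 1 + 0 + 0 = 2 ≡ 0 (mod 2).
  s_2 = 0 + 1 + 0 + 0 + 0 + 1 + 0 + 0 = 2 ≡ 0 (mod 2).
  s_3 = 0 + 1 + 0 + 0 + 1 + 0 + 0 + 0 = 2 ≡ 0 (mod 2).
  s_4 = 0 + 1 + 1 + 0 + 0 + 0 + 1 + 0 = 3 ≡ 1 (mod 2).
s = (0, 0, 0, 1)^T — this equals column 1 of H (binary 0001), so error is at position 1.
Correct: flip bit 1 of r = 001010000100100 to get c = 101010000100100.


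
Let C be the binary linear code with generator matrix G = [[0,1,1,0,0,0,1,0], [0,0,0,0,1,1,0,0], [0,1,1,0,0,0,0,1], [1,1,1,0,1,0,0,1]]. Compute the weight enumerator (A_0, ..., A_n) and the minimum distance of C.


Weight distribution: A_0 = 1, A_2 = 4, A_3 = 2, A_4 = 3, A_5 = 6. Minimum distance d = 2.

Enumerate all 2^4 = 16 messages m ∈ F_2^4.
For each, compute codeword c = mG in F_2^8, then tally its weight.
  m = 0000 → c = 00000000, weight = 0.
  m = 1000 → c = 01100010, weight = 3.
  m = 0100 → c = 00001100, weight = 2.
  m = 1100 → c = 01101110, weight = 5.
  m = 0010 → c = 01100001, weight = 3.
  m = 1010 → c = 00000011, weight = 2.
  m = 0110 → c = 01101101, weight = 5.
  m = 1110 → c = 00001111, weight = 4.
  m = 0001 → c = 11101001, weight = 5.
  m = 1001 → c = 10001011, weight = 4.
  m = 0101 → c = 11100101, weight = 5.
  m = 1101 → c = 10000111, weight = 4.
  m = 0011 → c = 10001000, weight = 2.
  m = 1011 → c = 11101010, weight = 5.
  m = 0111 → c = 10000100, weight = 2.
  m = 1111 → c = 11100110, weight = 5.
Tally weights:
  weight 0: 1 codewords.
  weight 2: 4 codewords.
  weight 3: 2 codewords.
  weight 4: 3 codewords.
  weight 5: 6 codewords.
Minimum distance d = smallest w > 0 with A_w > 0 = 2.
Sanity: Σ A_w = 16 = 2^4 = 16 ✓.


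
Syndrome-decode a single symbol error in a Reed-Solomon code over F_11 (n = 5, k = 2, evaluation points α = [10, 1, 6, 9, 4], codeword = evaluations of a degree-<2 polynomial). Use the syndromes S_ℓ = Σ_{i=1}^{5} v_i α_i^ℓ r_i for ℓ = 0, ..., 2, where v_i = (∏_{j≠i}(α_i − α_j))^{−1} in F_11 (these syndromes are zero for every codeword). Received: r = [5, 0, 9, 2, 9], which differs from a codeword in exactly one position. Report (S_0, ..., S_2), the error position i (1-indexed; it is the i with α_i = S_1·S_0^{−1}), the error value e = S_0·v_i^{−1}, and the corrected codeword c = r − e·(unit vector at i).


S = (6, 3, 7), error at position 3, error magnitude e = 5, c = [5, 0, 4, 2, 9].

Step 1: column multipliers v_i = (∏_{j≠i}(α_i − α_j))^{−1} mod 11.
  i = 1 (α = 10): (10−1)(10−6)(10−9)(10−4) = 9·4·1·6 = 216 ≡ 7, so v_1 = 7^{−1} = 8 (mod 11).
  i = 2 (α = 1): (1−10)(1−6)(1−9)(1−4) = (−9)·(−5)·(−8)·(−3) = 1080 ≡ 2, so v_2 = 2^{−1} = 6 (mod 11).
  i = 3 (α = 6): (6−10)(6−1)(6−9)(6−4) = (−4)·5·(−3)·2 = 120 ≡ 10, so v_3 = 10^{−1} = 10 (mod 11).
  i = 4 (α = 9): (9−10)(9−1)(9−6)(9−4) = (−1)·8·3·5 = −120 ≡ 1, so v_4 = 1^{−1} = 1 (mod 11).
  i = 5 (α = 4): (4−10)(4−1)(4−6)(4−9) = (−6)·3·(−2)·(−5) = −180 ≡ 7, so v_5 = 7^{−1} = 8 (mod 11).
  v = [8, 6, 10, 1, 8].
Step 2: syndromes of r = [5, 0, 9, 2, 9] (all sums mod 11).
  S_0 = Σ v_i r_i = 8·5 + 6·0 + 10·9 + 1·2 + 8·9 = 204 ≡ 6.
  S_1 = Σ v_i α_i r_i = 8·10·5 + 6·1·0 + 10·6·9 + 1·9·2 + 8·4·9 = 1246 ≡ 3.
  α_i^2 mod 11 = [1, 1, 3, 4, 5].
  S_2 = Σ v_i α_i^2 r_i = 8·1·5 + 6·1·0 + 10·3·9 + 1·4·2 + 8·5·9 = 678 ≡ 7.
  S = (6, 3, 7) ≠ 0, so r is not a codeword (an error is present).
Step 3: locate the error. For a single error e at position i, S_ℓ = v_i·e·α_i^ℓ, so α_err = S_1/S_0.
  S_0^{−1} = 6^{−1} = 2 (mod 11), so α_err = 3·2 = 6 ≡ 6 = α_3. Error position i = 3.
  Consistency check: S_2/S_1 = 7·4 = 28 ≡ 6 = α_err ✓ (single-error assumption holds).
Step 4: error magnitude e = S_0/v_3 = S_0·∏_{j≠3}(α_3 − α_j) = 6·10 = 60 ≡ 5 (mod 11).
Step 5: correct position 3: c_3 = r_3 − e = 9 − 5 ≡ 4 (mod 11). Hence c = [5, 0, 4, 2, 9].
  Check: interpolating c through the α_i gives m(x) = 8 + 3·x (degree < 2) with m(α_i) = c_i for every i, so c is indeed a codeword.


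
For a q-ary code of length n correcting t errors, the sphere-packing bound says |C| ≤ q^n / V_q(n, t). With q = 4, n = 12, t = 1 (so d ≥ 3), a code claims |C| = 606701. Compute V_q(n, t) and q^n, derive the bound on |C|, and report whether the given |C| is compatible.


V_q(n, t) = 37, q^n = 16777216, Hamming bound = 453438, |C| = 606701 > bound (violated).

Step 1: Compute V_q(n, t) = Σ_{j=0}^1 C(n, j) (q−1)^j.
  j = 0: C(12,0)·(3)^0 = 1·1 = 1.
  j = 1: C(12,1)·(3)^1 = 12·3 = 36.
  V_q(n, t) = 1 + 36 = 37.
Step 2: q^n = 4^12 = 16777216.
Step 3: Hamming bound ⌊q^n / V_q(n,t)⌋ = ⌊16777216/37⌋ = 453438.
Step 4: Compare |C| = 606701 to 453438: violated.
The claimed |C| lies above the Hamming bound, so no 4-ary code of length 12 with d ≥ 3 can have 606701 codewords.


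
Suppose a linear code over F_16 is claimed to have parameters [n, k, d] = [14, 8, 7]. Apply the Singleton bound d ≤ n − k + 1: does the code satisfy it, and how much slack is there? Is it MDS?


Singleton RHS = n − k + 1 = 7, slack = 0, bound satisfied, MDS.

Singleton bound: d ≤ n − k + 1.
Here n = 14, k = 8, so n − k + 1 = 7.
Given d = 7, check d ≤ 7: YES.
Slack = (n − k + 1) − d = 0.
The code is MDS (slack = 0).
Description: the claimed parameters are [14, 8, 7]_16; such a code would be MDS (meets Singleton bound).


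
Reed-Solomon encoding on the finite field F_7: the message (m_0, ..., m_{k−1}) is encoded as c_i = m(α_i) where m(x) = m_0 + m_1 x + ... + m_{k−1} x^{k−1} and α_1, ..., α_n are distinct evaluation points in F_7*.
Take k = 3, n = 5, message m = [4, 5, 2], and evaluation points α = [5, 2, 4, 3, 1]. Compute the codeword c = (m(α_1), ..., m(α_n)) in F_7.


c = [2, 1, 0, 2, 4]

Message polynomial: m(x) = 4 + 5·x + 2·x^2 (mod 7).
For each evaluation point α_i, compute m(α_i) mod 7:
  α_1 = 5: Horner steps 2 → 1 → 2, so m(5) = 2.
  α_2 = 2: Horner steps 2 → 2 → 1, so m(2) = 1.
  α_3 = 4: Horner steps 2 → 6 → 0, so m(4) = 0.
  α_4 = 3: Horner steps 2 → 4 → 2, so m(3) = 2.
  α_5 = 1: Horner steps 2 → 0 → 4, so m(1) = 4.
Codeword c = [2, 1, 0, 2, 4] ∈ F_7^5.


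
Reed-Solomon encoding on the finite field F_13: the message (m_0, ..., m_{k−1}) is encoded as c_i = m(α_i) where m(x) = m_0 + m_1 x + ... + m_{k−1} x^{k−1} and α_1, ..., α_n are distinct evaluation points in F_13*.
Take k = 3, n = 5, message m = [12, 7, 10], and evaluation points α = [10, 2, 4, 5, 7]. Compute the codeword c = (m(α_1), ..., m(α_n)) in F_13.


c = [3, 1, 5, 11, 5]

Message polynomial: m(x) = 12 + 7·x + 10·x^2 (mod 13).
For each evaluation point α_i, compute m(α_i) mod 13:
  α_1 = 10: Horner steps 10 → 3 → 3, so m(10) = 3.
  α_2 = 2: Horner steps 10 → 1 → 1, so m(2) = 1.
  α_3 = 4: Horner steps 10 → 8 → 5, so m(4) = 5.
  α_4 = 5: Horner steps 10 → 5 → 11, so m(5) = 11.
  α_5 = 7: Horner steps 10 → 12 → 5, so m(7) = 5.
Codeword c = [3, 1, 5, 11, 5] ∈ F_13^5.


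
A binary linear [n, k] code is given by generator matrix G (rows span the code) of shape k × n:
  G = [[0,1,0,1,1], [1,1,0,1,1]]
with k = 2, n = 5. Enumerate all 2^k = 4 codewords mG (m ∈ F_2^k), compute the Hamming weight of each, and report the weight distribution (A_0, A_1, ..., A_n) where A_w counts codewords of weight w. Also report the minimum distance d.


Weight distribution: A_0 = 1, A_1 = 1, A_3 = 1, A_4 = 1. Minimum distance d = 1.

Enumerate all 2^2 = 4 messages m ∈ F_2^2.
For each, compute codeword c = mG in F_2^5, then tally its weight.
  m = 00 → c = 00000, weight = 0.
  m = 10 → c = 01011, weight = 3.
  m = 01 → c = 11011, weight = 4.
  m = 11 → c = 10000, weight = 1.
Tally weights:
  weight 0: 1 codewords.
  weight 1: 1 codewords.
  weight 3: 1 codewords.
  weight 4: 1 codewords.
Minimum distance d = smallest w > 0 with A_w > 0 = 1.
Sanity: Σ A_w = 4 = 2^2 = 4 ✓.


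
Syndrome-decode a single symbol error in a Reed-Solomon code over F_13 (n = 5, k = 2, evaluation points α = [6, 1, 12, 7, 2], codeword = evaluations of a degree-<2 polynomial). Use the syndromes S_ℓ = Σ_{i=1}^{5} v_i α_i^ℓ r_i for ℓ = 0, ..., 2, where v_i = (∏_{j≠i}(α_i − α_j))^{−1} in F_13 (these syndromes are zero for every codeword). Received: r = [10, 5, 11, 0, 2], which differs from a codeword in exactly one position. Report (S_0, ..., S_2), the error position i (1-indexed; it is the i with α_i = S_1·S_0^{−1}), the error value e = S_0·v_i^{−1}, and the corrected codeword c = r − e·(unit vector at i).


S = (11, 1, 6), error at position 1, error magnitude e = 7, c = [3, 5, 11, 0, 2].

Step 1: column multipliers v_i = (∏_{j≠i}(α_i − α_j))^{−1} mod 13.
  i = 1 (α = 6): (6−1)(6−12)(6−7)(6−2) = 5·(−6)·(−1)·4 = 120 ≡ 3, so v_1 = 3^{−1} = 9 (mod 13).
  i = 2 (α = 1): (1−6)(1−12)(1−7)(1−2) = (−5)·(−11)·(−6)·(−1) = 330 ≡ 5, so v_2 = 5^{−1} = 8 (mod 13).
  i = 3 (α = 12): (12−6)(12−1)(12−7)(12−2) = 6·11·5·10 = 3300 ≡ 11, so v_3 = 11^{−1} = 6 (mod 13).
  i = 4 (α = 7): (7−6)(7−1)(7−12)(7−2) = 1·6·(−5)·5 = −150 ≡ 6, so v_4 = 6^{−1} = 11 (mod 13).
  i = 5 (α = 2): (2−6)(2−1)(2−12)(2−7) = (−4)·1·(−10)·(−5) = −200 ≡ 8, so v_5 = 8^{−1} = 5 (mod 13).
  v = [9, 8, 6, 11, 5].
Step 2: syndromes of r = [10, 5, 11, 0, 2] (all sums mod 13).
  S_0 = Σ v_i r_i = 9·10 + 8·5 + 6·11 + 11·0 + 5·2 = 206 ≡ 11.
  S_1 = Σ v_i α_i r_i = 9·6·10 + 8·1·5 + 6·12·11 + 11·7·0 + 5·2·2 = 1392 ≡ 1.
  α_i^2 mod 13 = [10, 1, 1, 10, 4].
  S_2 = Σ v_i α_i^2 r_i = 9·10·10 + 8·1·5 + 6·1·11 + 11·10·0 + 5·4·2 = 1046 ≡ 6.
  S = (11, 1, 6) ≠ 0, so r is not a codeword (an error is present).
Step 3: locate the error. For a single error e at position i, S_ℓ = v_i·e·α_i^ℓ, so α_err = S_1/S_0.
  S_0^{−1} = 11^{−1} = 6 (mod 13), so α_err = 1·6 = 6 ≡ 6 = α_1. Error position i = 1.
  Consistency check: S_2/S_1 = 6·1 = 6 ≡ 6 = α_err ✓ (single-error assumption holds).
Step 4: error magnitude e = S_0/v_1 = S_0·∏_{j≠1}(α_1 − α_j) = 11·3 = 33 ≡ 7 (mod 13).
Step 5: correct position 1: c_1 = r_1 − e = 10 − 7 ≡ 3 (mod 13). Hence c = [3, 5, 11, 0, 2].
  Check: interpolating c through the α_i gives m(x) = 8 + 10·x (degree < 2) with m(α_i) = c_i for every i, so c is indeed a codeword.


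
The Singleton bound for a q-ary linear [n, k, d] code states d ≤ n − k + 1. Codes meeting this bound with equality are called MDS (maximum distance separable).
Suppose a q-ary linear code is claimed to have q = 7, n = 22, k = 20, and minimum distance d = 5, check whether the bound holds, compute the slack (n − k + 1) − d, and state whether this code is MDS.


Singleton RHS = n − k + 1 = 3, slack = -2, bound violated (no such code; not MDS).

Singleton bound: d ≤ n − k + 1.
Here n = 22, k = 20, so n − k + 1 = 3.
Given d = 5, check d ≤ 3: NO.
Slack = (n − k + 1) − d = -2.
The slack is negative: d = 5 exceeds n − k + 1 = 3 by 2, so the Singleton bound is violated and no linear [22, 20, 5]_7 code can exist. In particular it is not MDS (MDS requires d = n − k + 1 exactly).
Description: the claimed parameters are [22, 20, 5]_7; such a code would be impossible (violates the Singleton bound).


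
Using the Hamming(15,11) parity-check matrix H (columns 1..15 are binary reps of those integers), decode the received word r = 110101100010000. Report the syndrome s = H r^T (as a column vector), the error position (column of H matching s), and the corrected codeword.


s = (1, 1, 0, 1)^T, error position = 13, corrected codeword c = 110101100010100

Compute s = H r^T mod 2 one row at a time:
  s_1 = 0 + 0 + 0 + 1 + 0 + 0 + 0 + 0 = 1 ≡ 1 (mod 2).
  s_2 = 1 + 0 + 1 + 1 + 0 + 0 + 0 + 0 = 3 ≡ 1 (mod 2).
  s_3 = 1 + 0 + 1 + 1 + 0 + 1 + 0 + 0 = 4 ≡ 0 (mod 2).
  s_4 = 1 + 0 + 0 + 1 + 0 + 1 + 0 + 0 = 3 ≡ 1 (mod 2).
s = (1, 1, 0, 1)^T — this equals column 13 of H (binary 1101), so error is at position 13.
Correct: flip bit 13 of r = 110101100010000 to get c = 110101100010100.


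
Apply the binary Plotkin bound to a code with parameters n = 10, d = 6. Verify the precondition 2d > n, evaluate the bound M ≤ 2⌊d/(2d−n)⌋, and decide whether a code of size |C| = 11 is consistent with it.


Plotkin bound M ≤ 6; given |C| = 11 > bound (violated).

Check applicability: 2d = 12, n = 10.
2d − n = 2 > 0, so Plotkin applies.
Compute d/(2d−n) = 6/2 ≈ 3.0000.
⌊d/(2d−n)⌋ = 3.
Plotkin bound: M ≤ 2·3 = 6.
Given |C| = 11, check: VIOLATED.
This |C| is above the Plotkin bound, so no binary code with n = 10, d = 6 and 11 codewords exists.


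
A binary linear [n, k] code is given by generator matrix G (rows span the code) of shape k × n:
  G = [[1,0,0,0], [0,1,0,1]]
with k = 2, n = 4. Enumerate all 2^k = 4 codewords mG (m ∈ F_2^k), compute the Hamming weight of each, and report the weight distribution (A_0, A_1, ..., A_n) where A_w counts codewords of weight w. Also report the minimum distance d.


Weight distribution: A_0 = 1, A_1 = 1, A_2 = 1, A_3 = 1. Minimum distance d = 1.

Enumerate all 2^2 = 4 messages m ∈ F_2^2.
For each, compute codeword c = mG in F_2^4, then tally its weight.
  m = 00 → c = 0000, weight = 0.
  m = 10 → c = 1000, weight = 1.
  m = 01 → c = 0101, weight = 2.
  m = 11 → c = 1101, weight = 3.
Tally weights:
  weight 0: 1 codewords.
  weight 1: 1 codewords.
  weight 2: 1 codewords.
  weight 3: 1 codewords.
Minimum distance d = smallest w > 0 with A_w > 0 = 1.
Sanity: Σ A_w = 4 = 2^2 = 4 ✓.


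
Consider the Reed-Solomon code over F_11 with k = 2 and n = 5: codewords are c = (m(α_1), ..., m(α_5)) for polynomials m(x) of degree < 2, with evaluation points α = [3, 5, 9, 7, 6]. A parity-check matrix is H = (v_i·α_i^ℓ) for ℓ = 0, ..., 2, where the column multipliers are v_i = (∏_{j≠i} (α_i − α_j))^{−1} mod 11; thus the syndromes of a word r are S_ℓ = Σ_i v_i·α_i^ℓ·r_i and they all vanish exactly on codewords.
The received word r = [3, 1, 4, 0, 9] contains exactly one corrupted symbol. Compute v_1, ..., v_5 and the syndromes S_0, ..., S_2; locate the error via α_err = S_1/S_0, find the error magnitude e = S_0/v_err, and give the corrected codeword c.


S = (10, 6, 8), error at position 2, error magnitude e = 5, c = [3, 7, 4, 0, 9].

Step 1: column multipliers v_i = (∏_{j≠i}(α_i − α_j))^{−1} mod 11.
  i = 1 (α = 3): (3−5)(3−9)(3−7)(3−6) = (−2)·(−6)·(−4)·(−3) = 144 ≡ 1, so v_1 = 1^{−1} = 1 (mod 11).
  i = 2 (α = 5): (5−3)(5−9)(5−7)(5−6) = 2·(−4)·(−2)·(−1) = −16 ≡ 6, so v_2 = 6^{−1} = 2 (mod 11).
  i = 3 (α = 9): (9−3)(9−5)(9−7)(9−6) = 6·4·2·3 = 144 ≡ 1, so v_3 = 1^{−1} = 1 (mod 11).
  i = 4 (α = 7): (7−3)(7−5)(7−9)(7−6) = 4·2·(−2)·1 = −16 ≡ 6, so v_4 = 6^{−1} = 2 (mod 11).
  i = 5 (α = 6): (6−3)(6−5)(6−9)(6−7) = 3·1·(−3)·(−1) = 9 ≡ 9, so v_5 = 9^{−1} = 5 (mod 11).
  v = [1, 2, 1, 2, 5].
Step 2: syndromes of r = [3, 1, 4, 0, 9] (all sums mod 11).
  S_0 = Σ v_i r_i = 1·3 + 2·1 + 1·4 + 2·0 + 5·9 = 54 ≡ 10.
  S_1 = Σ v_i α_i r_i = 1·3·3 + 2·5·1 + 1·9·4 + 2·7·0 + 5·6·9 = 325 ≡ 6.
  α_i^2 mod 11 = [9, 3, 4, 5, 3].
  S_2 = Σ v_i α_i^2 r_i = 1·9·3 + 2·3·1 + 1·4·4 + 2·5·0 + 5·3·9 = 184 ≡ 8.
  S = (10, 6, 8) ≠ 0, so r is not a codeword (an error is present).
Step 3: locate the error. For a single error e at position i, S_ℓ = v_i·e·α_i^ℓ, so α_err = S_1/S_0.
  S_0^{−1} = 10^{−1} = 10 (mod 11), so α_err = 6·10 = 60 ≡ 5 = α_2. Error position i = 2.
  Consistency check: S_2/S_1 = 8·2 = 16 ≡ 5 = α_err ✓ (single-error assumption holds).
Step 4: error magnitude e = S_0/v_2 = S_0·∏_{j≠2}(α_2 − α_j) = 10·6 = 60 ≡ 5 (mod 11).
Step 5: correct position 2: c_2 = r_2 − e = 1 − 5 ≡ 7 (mod 11). Hence c = [3, 7, 4, 0, 9].
  Check: interpolating c through the α_i gives m(x) = 8 + 2·x (degree < 2) with m(α_i) = c_i for every i, so c is indeed a codeword.


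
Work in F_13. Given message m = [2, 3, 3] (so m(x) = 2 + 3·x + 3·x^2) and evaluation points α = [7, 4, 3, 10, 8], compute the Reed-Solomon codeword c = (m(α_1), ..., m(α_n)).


c = [1, 10, 12, 7, 10]

Message polynomial: m(x) = 2 + 3·x + 3·x^2 (mod 13).
For each evaluation point α_i, compute m(α_i) mod 13:
  α_1 = 7: Horner steps 3 → 11 → 1, so m(7) = 1.
  α_2 = 4: Horner steps 3 → 2 → 10, so m(4) = 10.
  α_3 = 3: Horner steps 3 → 12 → 12, so m(3) = 12.
  α_4 = 10: Horner steps 3 → 7 → 7, so m(10) = 7.
  α_5 = 8: Horner steps 3 → 1 → 10, so m(8) = 10.
Codeword c = [1, 10, 12, 7, 10] ∈ F_13^5.


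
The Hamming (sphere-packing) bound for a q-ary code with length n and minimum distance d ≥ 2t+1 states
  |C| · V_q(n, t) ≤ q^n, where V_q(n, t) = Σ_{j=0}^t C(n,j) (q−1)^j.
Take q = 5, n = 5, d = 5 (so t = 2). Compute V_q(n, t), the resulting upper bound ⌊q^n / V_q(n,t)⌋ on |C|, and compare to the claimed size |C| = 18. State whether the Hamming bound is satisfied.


V_q(n, t) = 181, q^n = 3125, Hamming bound = 17, |C| = 18 > bound (violated).

Step 1: Compute V_q(n, t) = Σ_{j=0}^2 C(n, j) (q−1)^j.
  j = 0: C(5,0)·(4)^0 = 1·1 = 1.
  j = 1: C(5,1)·(4)^1 = 5·4 = 20.
  j = 2: C(5,2)·(4)^2 = 10·16 = 160.
  V_q(n, t) = 1 + 20 + 160 = 181.
Step 2: q^n = 5^5 = 3125.
Step 3: Hamming bound ⌊q^n / V_q(n,t)⌋ = ⌊3125/181⌋ = 17.
Step 4: Compare |C| = 18 to 17: violated.
The claimed |C| lies above the Hamming bound, so no 5-ary code of length 5 with d ≥ 5 can have 18 codewords.


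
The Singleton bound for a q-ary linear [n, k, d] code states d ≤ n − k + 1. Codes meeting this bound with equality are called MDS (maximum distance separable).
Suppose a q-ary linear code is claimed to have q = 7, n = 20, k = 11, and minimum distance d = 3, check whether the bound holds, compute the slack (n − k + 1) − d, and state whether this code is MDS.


Singleton RHS = n − k + 1 = 10, slack = 7, bound satisfied, not MDS.

Singleton bound: d ≤ n − k + 1.
Here n = 20, k = 11, so n − k + 1 = 10.
Given d = 3, check d ≤ 10: YES.
Slack = (n − k + 1) − d = 7.
The code is NOT MDS (slack = 7 > 0).
Description: the claimed parameters are [20, 11, 3]_7; such a code would be non-MDS.


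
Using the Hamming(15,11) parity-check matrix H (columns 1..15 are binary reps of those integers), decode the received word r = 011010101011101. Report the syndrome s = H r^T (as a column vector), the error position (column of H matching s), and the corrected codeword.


s = (1, 1, 1, 1)^T, error position = 15, corrected codeword c = 011010101011100

Compute s = H r^T mod 2 one row at a time:
  s_1 = 0 + 1 + 0 + 1 + 1 + 1 + 0 + 1 = 5 ≡ 1 (mod 2).
  s_2 = 0 + 1 + 0 + 1 + 1 + 1 + 0 + 1 = 5 ≡ 1 (mod 2).
  s_3 = 1 + 1 + 0 + 1 + 0 + 1 + 0 + 1 = 5 ≡ 1 (mod 2).
  s_4 = 0 + 1 + 1 + 1 + 1 + 1 + 1 + 1 = 7 ≡ 1 (mod 2).
s = (1, 1, 1, 1)^T — this equals column 15 of H (binary 1111), so error is at position 15.
Correct: flip bit 15 of r = 011010101011101 to get c = 011010101011100.


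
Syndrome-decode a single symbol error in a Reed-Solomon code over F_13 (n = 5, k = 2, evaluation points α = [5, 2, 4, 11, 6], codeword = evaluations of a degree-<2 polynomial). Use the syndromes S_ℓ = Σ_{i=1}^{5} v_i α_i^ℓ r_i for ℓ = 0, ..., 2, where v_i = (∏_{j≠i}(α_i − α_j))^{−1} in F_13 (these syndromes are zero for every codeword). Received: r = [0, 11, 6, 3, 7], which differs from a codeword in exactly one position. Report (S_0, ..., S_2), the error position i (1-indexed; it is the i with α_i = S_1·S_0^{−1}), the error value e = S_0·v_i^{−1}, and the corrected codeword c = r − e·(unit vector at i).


S = (4, 8, 3), error at position 2, error magnitude e = 6, c = [0, 5, 6, 3, 7].

Step 1: column multipliers v_i = (∏_{j≠i}(α_i − α_j))^{−1} mod 13.
  i = 1 (α = 5): (5−2)(5−4)(5−11)(5−6) = 3·1·(−6)·(−1) = 18 ≡ 5, so v_1 = 5^{−1} = 8 (mod 13).
  i = 2 (α = 2): (2−5)(2−4)(2−11)(2−6) = (−3)·(−2)·(−9)·(−4) = 216 ≡ 8, so v_2 = 8^{−1} = 5 (mod 13).
  i = 3 (α = 4): (4−5)(4−2)(4−11)(4−6) = (−1)·2·(−7)·(−2) = −28 ≡ 11, so v_3 = 11^{−1} = 6 (mod 13).
  i = 4 (α = 11): (11−5)(11−2)(11−4)(11−6) = 6·9·7·5 = 1890 ≡ 5, so v_4 = 5^{−1} = 8 (mod 13).
  i = 5 (α = 6): (6−5)(6−2)(6−4)(6−11) = 1·4·2·(−5) = −40 ≡ 12, so v_5 = 12^{−1} = 12 (mod 13).
  v = [8, 5, 6, 8, 12].
Step 2: syndromes of r = [0, 11, 6, 3, 7] (all sums mod 13).
  S_0 = Σ v_i r_i = 8·0 + 5·11 + 6·6 + 8·3 + 12·7 = 199 ≡ 4.
  S_1 = Σ v_i α_i r_i = 8·5·0 + 5·2·11 + 6·4·6 + 8·11·3 + 12·6·7 = 1022 ≡ 8.
  α_i^2 mod 13 = [12, 4, 3, 4, 10].
  S_2 = Σ v_i α_i^2 r_i = 8·12·0 + 5·4·11 + 6·3·6 + 8·4·3 + 12·10·7 = 1264 ≡ 3.
  S = (4, 8, 3) ≠ 0, so r is not a codeword (an error is present).
Step 3: locate the error. For a single error e at position i, S_ℓ = v_i·e·α_i^ℓ, so α_err = S_1/S_0.
  S_0^{−1} = 4^{−1} = 10 (mod 13), so α_err = 8·10 = 80 ≡ 2 = α_2. Error position i = 2.
  Consistency check: S_2/S_1 = 3·5 = 15 ≡ 2 = α_err ✓ (single-error assumption holds).
Step 4: error magnitude e = S_0/v_2 = S_0·∏_{j≠2}(α_2 − α_j) = 4·8 = 32 ≡ 6 (mod 13).
Step 5: correct position 2: c_2 = r_2 − e = 11 − 6 ≡ 5 (mod 13). Hence c = [0, 5, 6, 3, 7].
  Check: interpolating c through the α_i gives m(x) = 4 + 7·x (degree < 2) with m(α_i) = c_i for every i, so c is indeed a codeword.


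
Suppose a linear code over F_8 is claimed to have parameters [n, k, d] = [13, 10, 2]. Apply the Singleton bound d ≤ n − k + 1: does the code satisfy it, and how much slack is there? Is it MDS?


Singleton RHS = n − k + 1 = 4, slack = 2, bound satisfied, not MDS.

Singleton bound: d ≤ n − k + 1.
Here n = 13, k = 10, so n − k + 1 = 4.
Given d = 2, check d ≤ 4: YES.
Slack = (n − k + 1) − d = 2.
The code is NOT MDS (slack = 2 > 0).
Description: the claimed parameters are [13, 10, 2]_8; such a code would be non-MDS.


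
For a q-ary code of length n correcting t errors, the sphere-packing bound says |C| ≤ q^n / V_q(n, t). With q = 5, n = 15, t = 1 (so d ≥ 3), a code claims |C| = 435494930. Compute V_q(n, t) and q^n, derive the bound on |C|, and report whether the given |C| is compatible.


V_q(n, t) = 61, q^n = 30517578125, Hamming bound = 500288165, |C| = 435494930 ≤ bound (satisfied).

Step 1: Compute V_q(n, t) = Σ_{j=0}^1 C(n, j) (q−1)^j.
  j = 0: C(15,0)·(4)^0 = 1·1 = 1.
  j = 1: C(15,1)·(4)^1 = 15·4 = 60.
  V_q(n, t) = 1 + 60 = 61.
Step 2: q^n = 5^15 = 30517578125.
Step 3: Hamming bound ⌊q^n / V_q(n,t)⌋ = ⌊30517578125/61⌋ = 500288165.
Step 4: Compare |C| = 435494930 to 500288165: satisfied.
The claimed |C| lies below the Hamming bound.


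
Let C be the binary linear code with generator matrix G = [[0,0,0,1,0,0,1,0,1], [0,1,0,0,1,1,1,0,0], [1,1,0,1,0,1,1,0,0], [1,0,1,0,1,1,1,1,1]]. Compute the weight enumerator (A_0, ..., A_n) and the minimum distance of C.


Weight distribution: A_0 = 1, A_3 = 3, A_4 = 3, A_5 = 4, A_6 = 4, A_7 = 1. Minimum distance d = 3.

Enumerate all 2^4 = 16 messages m ∈ F_2^4.
For each, compute codeword c = mG in F_2^9, then tally its weight.
  m = 0000 → c = 000000000, weight = 0.
  m = 1000 → c = 000100101, weight = 3.
  m = 0100 → c = 010011100, weight = 4.
  m = 1100 → c = 010111001, weight = 5.
  m = 0010 → c = 110101100, weight = 5.
  m = 1010 → c = 110001001, weight = 4.
  m = 0110 → c = 100110000, weight = 3.
  m = 1110 → c = 100010101, weight = 4.
  m = 0001 → c = 101011111, weight = 7.
  m = 1001 → c = 101111010, weight = 6.
  m = 0101 → c = 111000011, weight = 5.
  m = 1101 → c = 111100110, weight = 6.
  m = 0011 → c = 011110011, weight = 6.
  m = 1011 → c = 011010110, weight = 5.
  m = 0111 → c = 001101111, weight = 6.
  m = 1111 → c = 001001010, weight = 3.
Tally weights:
  weight 0: 1 codewords.
  weight 3: 3 codewords.
  weight 4: 3 codewords.
  weight 5: 4 codewords.
  weight 6: 4 codewords.
  weight 7: 1 codewords.
Minimum distance d = smallest w > 0 with A_w > 0 = 3.
Sanity: Σ A_w = 16 = 2^4 = 16 ✓.


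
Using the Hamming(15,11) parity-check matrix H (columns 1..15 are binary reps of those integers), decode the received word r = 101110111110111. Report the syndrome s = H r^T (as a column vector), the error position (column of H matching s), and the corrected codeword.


s = (1, 0, 0, 0)^T, error position = 8, corrected codeword c = 101110101110111

Compute s = H r^T mod 2 one row at a time:
  s_1 = 1 + 1 + 1 + 1 + 0 + 1 + 1 + 1 = 7 ≡ 1 (mod 2).
  s_2 = 1 + 1 + 0 + 1 + 0 + 1 + 1 + 1 = 6 ≡ 0 (mod 2).
  s_3 = 0 + 1 + 0 + 1 + 1 + 1 + 1 + 1 = 6 ≡ 0 (mod 2).
  s_4 = 1 + 1 + 1 + 1 + 1 + 1 + 1 + 1 = 8 ≡ 0 (mod 2).
s = (1, 0, 0, 0)^T — this equals column 8 of H (binary 1000), so error is at position 8.
Correct: flip bit 8 of r = 101110111110111 to get c = 101110101110111.


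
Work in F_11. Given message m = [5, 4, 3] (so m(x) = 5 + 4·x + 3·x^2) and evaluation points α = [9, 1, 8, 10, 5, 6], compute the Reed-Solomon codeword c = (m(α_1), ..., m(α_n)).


c = [9, 1, 9, 4, 1, 5]

Message polynomial: m(x) = 5 + 4·x + 3·x^2 (mod 11).
For each evaluation point α_i, compute m(α_i) mod 11:
  α_1 = 9: Horner steps 3 → 9 → 9, so m(9) = 9.
  α_2 = 1: Horner steps 3 → 7 → 1, so m(1) = 1.
  α_3 = 8: Horner steps 3 → 6 → 9, so m(8) = 9.
  α_4 = 10: Horner steps 3 → 1 → 4, so m(10) = 4.
  α_5 = 5: Horner steps 3 → 8 → 1, so m(5) = 1.
  α_6 = 6: Horner steps 3 → 0 → 5, so m(6) = 5.
Codeword c = [9, 1, 9, 4, 1, 5] ∈ F_11^6.


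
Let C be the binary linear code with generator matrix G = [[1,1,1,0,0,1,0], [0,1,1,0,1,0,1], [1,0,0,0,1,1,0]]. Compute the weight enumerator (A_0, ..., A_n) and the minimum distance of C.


Weight distribution: A_0 = 1, A_1 = 1, A_3 = 2, A_4 = 3, A_5 = 1. Minimum distance d = 1.

Enumerate all 2^3 = 8 messages m ∈ F_2^3.
For each, compute codeword c = mG in F_2^7, then tally its weight.
  m = 000 → c = 0000000, weight = 0.
  m = 100 → c = 1110010, weight = 4.
  m = 010 → c = 0110101, weight = 4.
  m = 110 → c = 1000111, weight = 4.
  m = 001 → c = 1000110, weight = 3.
  m = 101 → c = 0110100, weight = 3.
  m = 011 → c = 1110011, weight = 5.
  m = 111 → c = 0000001, weight = 1.
Tally weights:
  weight 0: 1 codewords.
  weight 1: 1 codewords.
  weight 3: 2 codewords.
  weight 4: 3 codewords.
  weight 5: 1 codewords.
Minimum distance d = smallest w > 0 with A_w > 0 = 1.
Sanity: Σ A_w = 8 = 2^3 = 8 ✓.


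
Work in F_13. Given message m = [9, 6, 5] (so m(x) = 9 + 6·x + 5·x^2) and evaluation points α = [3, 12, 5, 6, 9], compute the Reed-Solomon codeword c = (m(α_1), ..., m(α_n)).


c = [7, 8, 8, 4, 0]

Message polynomial: m(x) = 9 + 6·x + 5·x^2 (mod 13).
For each evaluation point α_i, compute m(α_i) mod 13:
  α_1 = 3: Horner steps 5 → 8 → 7, so m(3) = 7.
  α_2 = 12: Horner steps 5 → 1 → 8, so m(12) = 8.
  α_3 = 5: Horner steps 5 → 5 → 8, so m(5) = 8.
  α_4 = 6: Horner steps 5 → 10 → 4, so m(6) = 4.
  α_5 = 9: Horner steps 5 → 12 → 0, so m(9) = 0.
Codeword c = [7, 8, 8, 4, 0] ∈ F_13^5.


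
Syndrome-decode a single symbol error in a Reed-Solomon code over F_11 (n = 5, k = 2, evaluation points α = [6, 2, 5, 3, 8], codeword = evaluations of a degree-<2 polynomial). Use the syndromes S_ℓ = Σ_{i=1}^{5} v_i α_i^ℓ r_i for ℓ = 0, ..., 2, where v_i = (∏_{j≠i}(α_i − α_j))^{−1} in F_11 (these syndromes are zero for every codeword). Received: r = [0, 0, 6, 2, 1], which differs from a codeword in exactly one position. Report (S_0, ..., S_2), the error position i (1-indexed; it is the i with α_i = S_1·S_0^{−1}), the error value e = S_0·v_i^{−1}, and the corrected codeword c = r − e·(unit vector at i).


S = (4, 2, 1), error at position 1, error magnitude e = 3, c = [8, 0, 6, 2, 1].

Step 1: column multipliers v_i = (∏_{j≠i}(α_i − α_j))^{−1} mod 11.
  i = 1 (α = 6): (6−2)(6−5)(6−3)(6−8) = 4·1·3·(−2) = −24 ≡ 9, so v_1 = 9^{−1} = 5 (mod 11).
  i = 2 (α = 2): (2−6)(2−5)(2−3)(2−8) = (−4)·(−3)·(−1)·(−6) = 72 ≡ 6, so v_2 = 6^{−1} = 2 (mod 11).
  i = 3 (α = 5): (5−6)(5−2)(5−3)(5−8) = (−1)·3·2·(−3) = 18 ≡ 7, so v_3 = 7^{−1} = 8 (mod 11).
  i = 4 (α = 3): (3−6)(3−2)(3−5)(3−8) = (−3)·1·(−2)·(−5) = −30 ≡ 3, so v_4 = 3^{−1} = 4 (mod 11).
  i = 5 (α = 8): (8−6)(8−2)(8−5)(8−3) = 2·6·3·5 = 180 ≡ 4, so v_5 = 4^{−1} = 3 (mod 11).
  v = [5, 2, 8, 4, 3].
Step 2: syndromes of r = [0, 0, 6, 2, 1] (all sums mod 11).
  S_0 = Σ v_i r_i = 5·0 + 2·0 + 8·6 + 4·2 + 3·1 = 59 ≡ 4.
  S_1 = Σ v_i α_i r_i = 5·6·0 + 2·2·0 + 8·5·6 + 4·3·2 + 3·8·1 = 288 ≡ 2.
  α_i^2 mod 11 = [3, 4, 3, 9, 9].
  S_2 = Σ v_i α_i^2 r_i = 5·3·0 + 2·4·0 + 8·3·6 + 4·9·2 + 3·9·1 = 243 ≡ 1.
  S = (4, 2, 1) ≠ 0, so r is not a codeword (an error is present).
Step 3: locate the error. For a single error e at position i, S_ℓ = v_i·e·α_i^ℓ, so α_err = S_1/S_0.
  S_0^{−1} = 4^{−1} = 3 (mod 11), so α_err = 2·3 = 6 ≡ 6 = α_1. Error position i = 1.
  Consistency check: S_2/S_1 = 1·6 = 6 ≡ 6 = α_err ✓ (single-error assumption holds).
Step 4: error magnitude e = S_0/v_1 = S_0·∏_{j≠1}(α_1 − α_j) = 4·9 = 36 ≡ 3 (mod 11).
Step 5: correct position 1: c_1 = r_1 − e = 0 − 3 ≡ 8 (mod 11). Hence c = [8, 0, 6, 2, 1].
  Check: interpolating c through the α_i gives m(x) = 7 + 2·x (degree < 2) with m(α_i) = c_i for every i, so c is indeed a codeword.


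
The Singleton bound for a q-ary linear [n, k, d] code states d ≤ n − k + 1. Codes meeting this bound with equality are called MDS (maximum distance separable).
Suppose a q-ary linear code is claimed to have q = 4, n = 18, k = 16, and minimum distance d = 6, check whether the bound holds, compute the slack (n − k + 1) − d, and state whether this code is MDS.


Singleton RHS = n − k + 1 = 3, slack = -3, bound violated (no such code; not MDS).

Singleton bound: d ≤ n − k + 1.
Here n = 18, k = 16, so n − k + 1 = 3.
Given d = 6, check d ≤ 3: NO.
Slack = (n − k + 1) − d = -3.
The slack is negative: d = 6 exceeds n − k + 1 = 3 by 3, so the Singleton bound is violated and no linear [18, 16, 6]_4 code can exist. In particular it is not MDS (MDS requires d = n − k + 1 exactly).
Description: the claimed parameters are [18, 16, 6]_4; such a code would be impossible (violates the Singleton bound).


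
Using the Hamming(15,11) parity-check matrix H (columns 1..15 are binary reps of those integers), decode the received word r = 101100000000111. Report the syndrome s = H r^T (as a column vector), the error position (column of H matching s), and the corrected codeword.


s = (1, 0, 1, 0)^T, error position = 10, corrected codeword c = 101100000100111

Compute s = H r^T mod 2 one row at a time:
  s_1 = 0 + 0 + 0 + 0 + 0 + 1 + 1 + 1 = 3 ≡ 1 (mod 2).
  s_2 = 1 + 0 + 0 + 0 + 0 + 1 + 1 + 1 = 4 ≡ 0 (mod 2).
  s_3 = 0 + 1 + 0 + 0 + 0 + 0 + 1 + 1 = 3 ≡ 1 (mod 2).
  s_4 = 1 + 1 + 0 + 0 + 0 + 0 + 1 + 1 = 4 ≡ 0 (mod 2).
s = (1, 0, 1, 0)^T — this equals column 10 of H (binary 1010), so error is at position 10.
Correct: flip bit 10 of r = 101100000000111 to get c = 101100000100111.


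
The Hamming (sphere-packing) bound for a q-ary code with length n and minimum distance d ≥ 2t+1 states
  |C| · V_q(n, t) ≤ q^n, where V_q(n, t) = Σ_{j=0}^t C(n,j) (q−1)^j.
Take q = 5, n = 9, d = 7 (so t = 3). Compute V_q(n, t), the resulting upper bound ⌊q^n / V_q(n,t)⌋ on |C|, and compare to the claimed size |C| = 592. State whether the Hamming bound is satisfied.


V_q(n, t) = 5989, q^n = 1953125, Hamming bound = 326, |C| = 592 > bound (violated).

Step 1: Compute V_q(n, t) = Σ_{j=0}^3 C(n, j) (q−1)^j.
  j = 0: C(9,0)·(4)^0 = 1·1 = 1.
  j = 1: C(9,1)·(4)^1 = 9·4 = 36.
  j = 2: C(9,2)·(4)^2 = 36·16 = 576.
  j = 3: C(9,3)·(4)^3 = 84·64 = 5376.
  V_q(n, t) = 1 + 36 + 576 + 5376 = 5989.
Step 2: q^n = 5^9 = 1953125.
Step 3: Hamming bound ⌊q^n / V_q(n,t)⌋ = ⌊1953125/5989⌋ = 326.
Step 4: Compare |C| = 592 to 326: violated.
The claimed |C| lies above the Hamming bound, so no 5-ary code of length 9 with d ≥ 7 can have 592 codewords.


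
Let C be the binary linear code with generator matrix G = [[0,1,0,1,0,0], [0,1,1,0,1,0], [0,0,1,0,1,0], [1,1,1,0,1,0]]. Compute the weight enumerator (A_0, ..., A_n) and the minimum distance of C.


Weight distribution: A_0 = 1, A_1 = 3, A_2 = 4, A_3 = 4, A_4 = 3, A_5 = 1. Minimum distance d = 1.

Enumerate all 2^4 = 16 messages m ∈ F_2^4.
For each, compute codeword c = mG in F_2^6, then tally its weight.
  m = 0000 → c = 000000, weight = 0.
  m = 1000 → c = 010100, weight = 2.
  m = 0100 → c = 011010, weight = 3.
  m = 1100 → c = 001110, weight = 3.
  m = 0010 → c = 001010, weight = 2.
  m = 1010 → c = 011110, weight = 4.
  m = 0110 → c = 010000, weight = 1.
  m = 1110 → c = 000100, weight = 1.
  m = 0001 → c = 111010, weight = 4.
  m = 1001 → c = 101110, weight = 4.
  m = 0101 → c = 100000, weight = 1.
  m = 1101 → c = 110100, weight = 3.
  m = 0011 → c = 110000, weight = 2.
  m = 1011 → c = 100100, weight = 2.
  m = 0111 → c = 101010, weight = 3.
  m = 1111 → c = 111110, weight = 5.
Tally weights:
  weight 0: 1 codewords.
  weight 1: 3 codewords.
  weight 2: 4 codewords.
  weight 3: 4 codewords.
  weight 4: 3 codewords.
  weight 5: 1 codewords.
Minimum distance d = smallest w > 0 with A_w > 0 = 1.
Sanity: Σ A_w = 16 = 2^4 = 16 ✓.


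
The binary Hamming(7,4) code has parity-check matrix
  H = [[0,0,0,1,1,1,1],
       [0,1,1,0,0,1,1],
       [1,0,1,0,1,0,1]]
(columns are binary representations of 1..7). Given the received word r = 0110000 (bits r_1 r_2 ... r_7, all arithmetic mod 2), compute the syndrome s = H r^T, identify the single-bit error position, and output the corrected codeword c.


s = (0, 0, 1)^T, error position = 1, corrected codeword c = 1110000

Compute s = H r^T mod 2 one row at a time:
  s_1 = 0 + 0 + 0 + 0 = 0 ≡ 0 (mod 2).
  s_2 = 1 + 1 + 0 + 0 = 2 ≡ 0 (mod 2).
  s_3 = 0 + 1 + 0 + 0 = 1 ≡ 1 (mod 2).
s = (0, 0, 1)^T — this equals column 1 of H (binary 001), so error is at position 1.
Correct: flip bit 1 of r = 0110000 to get c = 1110000.


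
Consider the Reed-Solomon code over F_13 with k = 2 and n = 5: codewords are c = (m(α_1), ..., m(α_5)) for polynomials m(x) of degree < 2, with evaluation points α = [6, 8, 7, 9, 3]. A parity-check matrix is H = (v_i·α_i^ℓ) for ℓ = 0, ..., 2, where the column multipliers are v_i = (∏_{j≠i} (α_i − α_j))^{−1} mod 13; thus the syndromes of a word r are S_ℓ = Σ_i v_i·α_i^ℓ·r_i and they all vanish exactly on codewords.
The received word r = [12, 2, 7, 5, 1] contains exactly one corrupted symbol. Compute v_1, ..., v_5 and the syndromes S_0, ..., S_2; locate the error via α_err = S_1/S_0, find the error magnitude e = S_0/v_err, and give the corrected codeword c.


S = (6, 2, 5), error at position 4, error magnitude e = 8, c = [12, 2, 7, 10, 1].

Step 1: column multipliers v_i = (∏_{j≠i}(α_i − α_j))^{−1} mod 13.
  i = 1 (α = 6): (6−8)(6−7)(6−9)(6−3) = (−2)·(−1)·(−3)·3 = −18 ≡ 8, so v_1 = 8^{−1} = 5 (mod 13).
  i = 2 (α = 8): (8−6)(8−7)(8−9)(8−3) = 2·1·(−1)·5 = −10 ≡ 3, so v_2 = 3^{−1} = 9 (mod 13).
  i = 3 (α = 7): (7−6)(7−8)(7−9)(7−3) = 1·(−1)·(−2)·4 = 8 ≡ 8, so v_3 = 8^{−1} = 5 (mod 13).
  i = 4 (α = 9): (9−6)(9−8)(9−7)(9−3) = 3·1·2·6 = 36 ≡ 10, so v_4 = 10^{−1} = 4 (mod 13).
  i = 5 (α = 3): (3−6)(3−8)(3−7)(3−9) = (−3)·(−5)·(−4)·(−6) = 360 ≡ 9, so v_5 = 9^{−1} = 3 (mod 13).
  v = [5, 9, 5, 4, 3].
Step 2: syndromes of r = [12, 2, 7, 5, 1] (all sums mod 13).
  S_0 = Σ v_i r_i = 5·12 + 9·2 + 5·7 + 4·5 + 3·1 = 136 ≡ 6.
  S_1 = Σ v_i α_i r_i = 5·6·12 + 9·8·2 + 5·7·7 + 4·9·5 + 3·3·1 = 938 ≡ 2.
  α_i^2 mod 13 = [10, 12, 10, 3, 9].
  S_2 = Σ v_i α_i^2 r_i = 5·10·12 + 9·12·2 + 5·10·7 + 4·3·5 + 3·9·1 = 1253 ≡ 5.
  S = (6, 2, 5) ≠ 0, so r is not a codeword (an error is present).
Step 3: locate the error. For a single error e at position i, S_ℓ = v_i·e·α_i^ℓ, so α_err = S_1/S_0.
  S_0^{−1} = 6^{−1} = 11 (mod 13), so α_err = 2·11 = 22 ≡ 9 = α_4. Error position i = 4.
  Consistency check: S_2/S_1 = 5·7 = 35 ≡ 9 = α_err ✓ (single-error assumption holds).
Step 4: error magnitude e = S_0/v_4 = S_0·∏_{j≠4}(α_4 − α_j) = 6·10 = 60 ≡ 8 (mod 13).
Step 5: correct position 4: c_4 = r_4 − e = 5 − 8 ≡ 10 (mod 13). Hence c = [12, 2, 7, 10, 1].
  Check: interpolating c through the α_i gives m(x) = 3 + 8·x (degree < 2) with m(α_i) = c_i for every i, so c is indeed a codeword.
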